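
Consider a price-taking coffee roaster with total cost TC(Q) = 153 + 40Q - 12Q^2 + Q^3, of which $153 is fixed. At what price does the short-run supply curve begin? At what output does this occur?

$4 per unit, at Q = 6

Short-run supply begins at min AVC. From VC = 40Q - 12Q^2 + Q^3, AVC = 40 - 12Q + Q^2.
At the minimum of AVC, MC = AVC. MC = 40 - 24Q + 3Q^2; setting MC = AVC gives 2Q^2 - 12Q = 0, so Q = 6. min AVC = 4.
The firm shuts down for any P below $4.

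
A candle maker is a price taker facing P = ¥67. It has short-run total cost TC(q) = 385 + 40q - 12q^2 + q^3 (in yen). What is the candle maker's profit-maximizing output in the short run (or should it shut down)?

Variable cost is VC = 40q - 12q^2 + q^3, so AVC = VC/q = 40 - 12q + q^2 and MC = dTC/dq = 40 - 24q + 3q^2.
AVC hits its minimum where MC = AVC, at q = 6, giving min AVC = 40 - 12·6 + 6^2 = ¥4.
Because ¥67 ≥ ¥4, revenue can cover variable cost; the firm operates.
P = MC gives -27 - 24q + 3q^2 = 0, with roots -1 and 9. Take the larger (rising MC): q* = 9.
Check: AVC at q = 9 is ¥13 ≤ P, so revenue covers variable cost.
Profit = P·q − TC = 67·9 − 502 = ¥101.

Produce at q = 9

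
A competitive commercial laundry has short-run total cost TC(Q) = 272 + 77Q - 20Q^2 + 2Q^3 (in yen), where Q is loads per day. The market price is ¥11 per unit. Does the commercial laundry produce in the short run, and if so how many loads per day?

Shut down

Variable cost is VC = 77Q - 20Q^2 + 2Q^3, so AVC = VC/Q = 77 - 20Q + 2Q^2 and MC = dTC/dQ = 77 - 40Q + 6Q^2.
AVC hits its minimum where MC = AVC, at Q = 5, giving min AVC = 77 - 20·5 + 2·5^2 = ¥27.
Since P = ¥11 < min AVC = ¥27, price fails to cover variable cost at any output.
Best response: produce nothing and absorb the ¥272 fixed cost.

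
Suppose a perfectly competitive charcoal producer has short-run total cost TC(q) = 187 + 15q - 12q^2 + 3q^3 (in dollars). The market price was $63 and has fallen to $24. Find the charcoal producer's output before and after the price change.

Output falls from 4 to 3

AVC = 15 - 12q + 3q^2, minimized at q = 2 where min AVC = $3. MC = 15 - 24q + 9q^2.
At P = $63 ≥ min AVC, set P = MC on the rising branch: q = 4.
At P = $24 ≥ min AVC, set P = MC: q = 3. The firm stays open but cuts output.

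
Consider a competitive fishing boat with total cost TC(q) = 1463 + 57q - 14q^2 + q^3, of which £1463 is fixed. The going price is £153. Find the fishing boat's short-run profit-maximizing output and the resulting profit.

Profit = -£23 at q = 12

AVC = 57 - 14q + q^2; min AVC = £8 at q = 7. Since P = £153 ≥ min AVC, the firm produces.
With MC = 57 - 28q + 3q^2, P = MC on the upward-sloping part at q* = 12.
TR = 153·12 = 1836. TC = 1463 + 396 = 1859. Profit = 1836 − 1859 = -£23.
By producing, the firm covers all variable cost plus £1440 of fixed cost; shutting down would lose the full £1463.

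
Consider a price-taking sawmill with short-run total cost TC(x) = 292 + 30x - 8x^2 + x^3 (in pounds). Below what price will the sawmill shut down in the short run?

The firm shuts down when price falls below the minimum of average variable cost. AVC = VC/x = 30 - 8x + x^2.
At the minimum of AVC, MC = AVC. MC = 30 - 16x + 3x^2; setting MC = AVC gives 2x^2 - 8x = 0, so x = 4. min AVC = 14.
So the shutdown price is £14.

£14 per unit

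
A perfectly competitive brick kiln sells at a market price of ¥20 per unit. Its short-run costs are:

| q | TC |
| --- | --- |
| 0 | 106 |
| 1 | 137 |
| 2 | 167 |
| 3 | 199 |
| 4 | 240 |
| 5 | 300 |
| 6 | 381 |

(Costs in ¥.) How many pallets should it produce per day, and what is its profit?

Compute π = P·q − TC at each output: q=0: -106; q=1: -117; q=2: -127; q=3: -139; q=4: -160; q=5: -200; q=6: -261.
Profit is highest at q = 0. Equivalently, the lowest AVC in the table is 61/2 ≈ ¥30.50 at q = 2, and P = ¥20 falls below it — price never covers variable cost, so the firm shuts down and loses only its fixed cost.

q = 0 (shut down); profit = -¥106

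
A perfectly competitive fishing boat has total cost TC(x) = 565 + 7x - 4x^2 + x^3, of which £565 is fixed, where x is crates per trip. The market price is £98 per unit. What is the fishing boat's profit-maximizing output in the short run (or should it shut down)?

Produce at x = 7

Variable cost is VC = 7x - 4x^2 + x^3, so AVC = VC/x = 7 - 4x + x^2 and MC = dTC/dx = 7 - 8x + 3x^2.
AVC hits its minimum where MC = AVC, at x = 2, giving min AVC = 7 - 4·2 + 2^2 = £3.
Since P = £98 ≥ min AVC = £3, price covers variable cost and the firm should produce.
Solving P = MC: -91 - 8x + 3x^2 = 0 ⇒ x = -13/3 or 7. On the upward-sloping branch, x* = 7.
Check: AVC at x = 7 is £28 ≤ P, so revenue covers variable cost.
Profit = P·x − TC = 98·7 − 761 = -£75, a loss, but smaller than the £565 fixed cost the firm would lose by shutting down.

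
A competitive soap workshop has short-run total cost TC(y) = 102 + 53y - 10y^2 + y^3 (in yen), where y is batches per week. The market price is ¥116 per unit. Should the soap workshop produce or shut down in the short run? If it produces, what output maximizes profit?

Strip out fixed cost: VC = 53y - 10y^2 + y^3. Then AVC = 53 - 10y + y^2 and MC = 53 - 20y + 3y^2.
AVC is minimized where dAVC/dy = -10 + 2y = 0, at y = 5; min AVC = 53 - 10·5 + 5^2 = ¥28.
P = ¥116 exceeds min AVC = ¥28, so the firm stays open.
Solving P = MC: -63 - 20y + 3y^2 = 0 ⇒ y = -7/3 or 9. On the upward-sloping branch, y* = 9.
Check: AVC at y = 9 is ¥44 ≤ P, so revenue covers variable cost.
Profit = P·y − TC = 116·9 − 498 = ¥546.

Produce at y = 9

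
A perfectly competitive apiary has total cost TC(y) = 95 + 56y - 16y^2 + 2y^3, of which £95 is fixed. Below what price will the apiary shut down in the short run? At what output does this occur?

£24 per unit, at y = 4

The shutdown price is the minimum of AVC. VC = 56y - 16y^2 + 2y^3, so AVC = 56 - 16y + 2y^2.
At the minimum of AVC, MC = AVC. MC = 56 - 32y + 6y^2; setting MC = AVC gives 4y^2 - 16y = 0, so y = 4. min AVC = 24.
The firm shuts down for any P below £24.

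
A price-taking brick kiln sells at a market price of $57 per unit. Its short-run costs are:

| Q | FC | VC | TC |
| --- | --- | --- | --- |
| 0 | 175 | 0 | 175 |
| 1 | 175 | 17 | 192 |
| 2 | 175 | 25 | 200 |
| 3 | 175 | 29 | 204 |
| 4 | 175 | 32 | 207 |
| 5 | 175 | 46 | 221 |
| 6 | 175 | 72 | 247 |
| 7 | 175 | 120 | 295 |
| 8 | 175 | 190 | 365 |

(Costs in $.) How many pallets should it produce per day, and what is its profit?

Q = 7; profit = $104

Tabulate TR − TC: Q=0: -175; Q=1: -135; Q=2: -86; Q=3: -33; Q=4: 21; Q=5: 64; Q=6: 95; Q=7: 104; Q=8: 91.
Profit is maximized at Q = 7. AVC there is 120/7 = $17.14 ≤ P, so producing beats shutting down (which would give -$175).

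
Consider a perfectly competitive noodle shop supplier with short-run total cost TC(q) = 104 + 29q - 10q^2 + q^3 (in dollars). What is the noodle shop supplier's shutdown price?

Short-run supply begins at min AVC. From VC = 29q - 10q^2 + q^3, AVC = 29 - 10q + q^2.
At the minimum of AVC, MC = AVC. MC = 29 - 20q + 3q^2; setting MC = AVC gives 2q^2 - 10q = 0, so q = 5. min AVC = 4.
The firm shuts down for any P below $4.

$4 per unit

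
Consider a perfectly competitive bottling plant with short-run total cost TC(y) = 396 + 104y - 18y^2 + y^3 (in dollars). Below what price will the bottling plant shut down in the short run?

The firm shuts down when price falls below the minimum of average variable cost. AVC = VC/y = 104 - 18y + y^2.
dAVC/dy = -18 + 2y = 0 gives y = 9. min AVC = 104 - 18·9 + 9^2 = 23.
The firm shuts down for any P below $23.

$23 per unit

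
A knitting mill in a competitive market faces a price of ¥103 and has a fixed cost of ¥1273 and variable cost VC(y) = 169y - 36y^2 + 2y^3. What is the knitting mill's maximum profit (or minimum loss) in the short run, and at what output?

AVC = 169 - 36y + 2y^2; min AVC = ¥7 at y = 9. Since P = ¥103 ≥ min AVC, the firm produces.
With MC = 169 - 72y + 6y^2, P = MC on the upward-sloping part at y* = 11.
TR = 103·11 = 1133. TC = 1273 + 165 = 1438. Profit = 1133 − 1438 = -¥305.
Shutting down would mean losing the fixed cost of ¥1273, so operating at a loss of ¥305 is better by ¥968.

Profit = -¥305 at y = 11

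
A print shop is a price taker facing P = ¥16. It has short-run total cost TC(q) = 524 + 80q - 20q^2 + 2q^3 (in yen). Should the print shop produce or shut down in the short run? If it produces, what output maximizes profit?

Shut down

From TC, MC = TC'(q) = 80 - 40q + 6q^2 and AVC = VC/q = 80 - 20q + 2q^2.
AVC hits its minimum where MC = AVC, at q = 5, giving min AVC = 80 - 20·5 + 2·5^2 = ¥30.
With P < min AVC (¥16 < ¥30), every unit sold adds to the loss.
Shutting down limits the loss to fixed cost, ¥524.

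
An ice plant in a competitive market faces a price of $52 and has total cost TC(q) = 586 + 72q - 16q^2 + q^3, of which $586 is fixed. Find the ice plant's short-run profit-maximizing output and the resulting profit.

Profit = -$186 at q = 10

AVC = 72 - 16q + q^2 has its minimum $8 at q = 8; price $52 clears that bar, so the firm operates.
MC = 72 - 32q + 3q^2. Setting P = MC and taking the root on the rising branch gives q* = 10.
TR = 52·10 = 520. TC = 586 + 120 = 706. Profit = 520 − 706 = -$186.
Shutting down would mean losing the fixed cost of $586, so operating at a loss of $186 is better by $400.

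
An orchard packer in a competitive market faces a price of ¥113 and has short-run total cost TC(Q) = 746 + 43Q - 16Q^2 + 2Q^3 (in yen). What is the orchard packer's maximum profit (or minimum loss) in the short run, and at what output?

Profit = -¥158 at Q = 7

AVC = 43 - 16Q + 2Q^2 has its minimum ¥11 at Q = 4; price ¥113 clears that bar, so the firm operates.
With MC = 43 - 32Q + 6Q^2, P = MC on the upward-sloping part at Q* = 7.
TR = 113·7 = 791. TC = 746 + 203 = 949. Profit = 791 − 949 = -¥158.
That loss of ¥158 beats the ¥746 the firm would lose by shutting down; producing recovers ¥588 of fixed cost.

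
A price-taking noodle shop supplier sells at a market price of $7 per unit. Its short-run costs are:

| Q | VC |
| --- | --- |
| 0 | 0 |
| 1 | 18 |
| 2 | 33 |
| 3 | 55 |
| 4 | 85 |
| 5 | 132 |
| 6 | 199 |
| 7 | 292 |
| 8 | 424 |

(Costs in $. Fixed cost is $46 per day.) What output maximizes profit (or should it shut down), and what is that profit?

Q = 0 (shut down); profit = -$46

Profit at each row (π = 7Q − TC): Q=0: -46; Q=1: -57; Q=2: -65; Q=3: -80; Q=4: -103; Q=5: -143; Q=6: -203; Q=7: -289; Q=8: -414.
Profit is highest at Q = 0. Equivalently, the lowest AVC in the table is 33/2 ≈ $16.50 at Q = 2, and P = $7 falls below it — price never covers variable cost, so the firm shuts down and loses only its fixed cost.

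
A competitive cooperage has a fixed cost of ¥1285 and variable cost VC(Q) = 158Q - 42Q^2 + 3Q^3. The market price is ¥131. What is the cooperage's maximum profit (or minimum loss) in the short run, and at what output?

AVC = 158 - 42Q + 3Q^2 has its minimum ¥11 at Q = 7; price ¥131 clears that bar, so the firm operates.
MC = 158 - 84Q + 9Q^2. Setting P = MC and taking the root on the rising branch gives Q* = 9.
TR = 131·9 = 1179. TC = 1285 + 207 = 1492. Profit = 1179 − 1492 = -¥313.
Shutting down would mean losing the fixed cost of ¥1285, so operating at a loss of ¥313 is better by ¥972.

Profit = -¥313 at Q = 9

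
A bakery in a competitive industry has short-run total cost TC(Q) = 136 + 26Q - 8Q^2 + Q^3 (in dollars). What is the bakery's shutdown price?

The shutdown price is the minimum of AVC. VC = 26Q - 8Q^2 + Q^3, so AVC = 26 - 8Q + Q^2.
At the minimum of AVC, MC = AVC. MC = 26 - 16Q + 3Q^2; setting MC = AVC gives 2Q^2 - 8Q = 0, so Q = 4. min AVC = 10.
For P < $10 the firm produces nothing.

$10 per unit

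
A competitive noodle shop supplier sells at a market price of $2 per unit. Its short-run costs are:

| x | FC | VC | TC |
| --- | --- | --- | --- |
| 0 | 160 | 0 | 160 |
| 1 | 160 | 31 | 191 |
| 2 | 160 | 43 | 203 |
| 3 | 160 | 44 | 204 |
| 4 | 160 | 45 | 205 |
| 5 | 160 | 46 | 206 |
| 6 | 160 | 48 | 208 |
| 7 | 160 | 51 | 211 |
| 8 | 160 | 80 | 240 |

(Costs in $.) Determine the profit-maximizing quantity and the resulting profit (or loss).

x = 0 (shut down); profit = -$160

Tabulate TR − TC: x=0: -160; x=1: -189; x=2: -199; x=3: -198; x=4: -197; x=5: -196; x=6: -196; x=7: -197; x=8: -224.
Profit is highest at x = 0. Equivalently, the lowest AVC in the table is 51/7 ≈ $7.29 at x = 7, and P = $2 falls below it — price never covers variable cost, so the firm shuts down and loses only its fixed cost.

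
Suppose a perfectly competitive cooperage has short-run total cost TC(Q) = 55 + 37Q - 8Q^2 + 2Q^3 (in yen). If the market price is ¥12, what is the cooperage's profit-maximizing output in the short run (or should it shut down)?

From TC, MC = TC'(Q) = 37 - 16Q + 6Q^2 and AVC = VC/Q = 37 - 8Q + 2Q^2.
AVC is minimized where dAVC/dQ = -8 + 4Q = 0, at Q = 2; min AVC = 37 - 8·2 + 2·2^2 = ¥29.
Since P = ¥12 < min AVC = ¥29, price fails to cover variable cost at any output.
The firm minimizes its loss by shutting down and losing only its fixed cost of ¥55.

Shut down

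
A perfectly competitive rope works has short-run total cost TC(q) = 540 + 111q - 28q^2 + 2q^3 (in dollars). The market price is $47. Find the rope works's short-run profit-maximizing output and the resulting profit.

AVC = 111 - 28q + 2q^2 has its minimum $13 at q = 7; price $47 clears that bar, so the firm operates.
MC = 111 - 56q + 6q^2. Setting P = MC and taking the root on the rising branch gives q* = 8.
TR = 47·8 = 376. TC = 540 + 120 = 660. Profit = 376 − 660 = -$284.
By producing, the firm covers all variable cost plus $256 of fixed cost; shutting down would lose the full $540.

Profit = -$284 at q = 8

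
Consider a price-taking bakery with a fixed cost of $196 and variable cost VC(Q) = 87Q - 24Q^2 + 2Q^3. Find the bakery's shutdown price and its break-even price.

Shutdown price = $15; break-even price = $45

AVC = 87 - 24Q + 2Q^2; minimized at Q = 6, giving min AVC = $15. That is the shutdown price.
ATC = 196/Q + 87 - 24Q + 2Q^2. Setting dATC/dQ = −196/Q^2 − 24 + 4Q = 0 gives Q = 7 (since 4·7^3 − 24·7^2 = 196).
min ATC = 196/7 + 87 − 24·7 + 2·7^2 = $45. That is the break-even price.
Between these two prices the firm operates at a loss; above $45 it earns a profit.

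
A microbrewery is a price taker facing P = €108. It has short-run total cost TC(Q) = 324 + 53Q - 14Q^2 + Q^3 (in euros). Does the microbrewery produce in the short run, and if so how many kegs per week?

Produce at Q = 11

Strip out fixed cost: VC = 53Q - 14Q^2 + Q^3. Then AVC = 53 - 14Q + Q^2 and MC = 53 - 28Q + 3Q^2.
The AVC parabola has its vertex at Q = 14/2 = 7, where AVC = 53 - 14·7 + 7^2 = €4.
Since P = €108 ≥ min AVC = €4, price covers variable cost and the firm should produce.
P = MC gives -55 - 28Q + 3Q^2 = 0, with roots -5/3 and 11. Take the larger (rising MC): Q* = 11.
Check: AVC at Q = 11 is €20 ≤ P, so revenue covers variable cost.
Profit = P·Q − TC = 108·11 − 544 = €644.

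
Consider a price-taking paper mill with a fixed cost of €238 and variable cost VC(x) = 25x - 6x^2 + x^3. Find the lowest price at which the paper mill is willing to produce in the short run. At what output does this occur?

Short-run supply begins at min AVC. From VC = 25x - 6x^2 + x^3, AVC = 25 - 6x + x^2.
At the minimum of AVC, MC = AVC. MC = 25 - 12x + 3x^2; setting MC = AVC gives 2x^2 - 6x = 0, so x = 3. min AVC = 16.
For P < €16 the firm produces nothing.

€16 per unit, at x = 3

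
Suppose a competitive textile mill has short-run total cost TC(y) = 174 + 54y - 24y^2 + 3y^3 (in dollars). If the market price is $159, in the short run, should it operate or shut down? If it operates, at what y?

Produce at y = 7

Variable cost is VC = 54y - 24y^2 + 3y^3, so AVC = VC/y = 54 - 24y + 3y^2 and MC = dTC/dy = 54 - 48y + 9y^2.
The AVC parabola has its vertex at y = 24/6 = 4, where AVC = 54 - 24·4 + 3·4^2 = $6.
P = $159 exceeds min AVC = $6, so the firm stays open.
Solving P = MC: -105 - 48y + 9y^2 = 0 ⇒ y = -5/3 or 7. On the upward-sloping branch, y* = 7.
Check: AVC at y = 7 is $33 ≤ P, so revenue covers variable cost.
Profit = P·y − TC = 159·7 − 405 = $708.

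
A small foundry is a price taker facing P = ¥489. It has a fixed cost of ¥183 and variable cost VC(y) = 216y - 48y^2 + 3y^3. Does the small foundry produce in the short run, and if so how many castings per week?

Produce at y = 13

Variable cost is VC = 216y - 48y^2 + 3y^3, so AVC = VC/y = 216 - 48y + 3y^2 and MC = dTC/dy = 216 - 96y + 9y^2.
The AVC parabola has its vertex at y = 48/6 = 8, where AVC = 216 - 48·8 + 3·8^2 = ¥24.
Because ¥489 ≥ ¥24, revenue can cover variable cost; the firm operates.
Set P = MC: 489 = 216 - 96y + 9y^2 → -273 - 96y + 9y^2 = 0. The roots are y = -7/3 and y = 13; the profit-maximizing output is on the rising part of MC, so y* = 13.
Check: AVC at y = 13 is ¥99 ≤ P, so revenue covers variable cost.
Profit = P·y − TC = 489·13 − 1470 = ¥4887.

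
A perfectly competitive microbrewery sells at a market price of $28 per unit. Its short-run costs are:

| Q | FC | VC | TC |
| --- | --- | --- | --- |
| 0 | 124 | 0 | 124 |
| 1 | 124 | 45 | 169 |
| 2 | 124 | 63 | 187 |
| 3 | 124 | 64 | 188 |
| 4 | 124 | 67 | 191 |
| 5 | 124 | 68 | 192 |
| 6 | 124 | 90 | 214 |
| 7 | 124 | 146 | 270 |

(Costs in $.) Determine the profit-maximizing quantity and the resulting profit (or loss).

Tabulate TR − TC: Q=0: -124; Q=1: -141; Q=2: -131; Q=3: -104; Q=4: -79; Q=5: -52; Q=6: -46; Q=7: -74.
Profit is maximized at Q = 6. AVC there is 90/6 = $15 ≤ P, so producing beats shutting down (which would give -$124).

Q = 6; profit = -$46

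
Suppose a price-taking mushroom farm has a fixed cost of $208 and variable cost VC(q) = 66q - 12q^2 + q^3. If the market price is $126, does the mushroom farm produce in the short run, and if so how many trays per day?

Variable cost is VC = 66q - 12q^2 + q^3, so AVC = VC/q = 66 - 12q + q^2 and MC = dTC/dq = 66 - 24q + 3q^2.
AVC hits its minimum where MC = AVC, at q = 6, giving min AVC = 66 - 12·6 + 6^2 = $30.
Because $126 ≥ $30, revenue can cover variable cost; the firm operates.
Set P = MC: 126 = 66 - 24q + 3q^2 → -60 - 24q + 3q^2 = 0. The roots are q = -2 and q = 10; the profit-maximizing output is on the rising part of MC, so q* = 10.
Check: AVC at q = 10 is $46 ≤ P, so revenue covers variable cost.
Profit = P·q − TC = 126·10 − 668 = $592.

Produce at q = 10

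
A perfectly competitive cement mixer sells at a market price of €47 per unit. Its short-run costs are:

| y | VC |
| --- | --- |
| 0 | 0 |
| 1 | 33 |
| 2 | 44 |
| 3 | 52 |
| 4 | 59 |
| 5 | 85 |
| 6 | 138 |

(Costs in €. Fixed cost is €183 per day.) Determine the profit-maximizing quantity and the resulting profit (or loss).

y = 5; profit = -€33

Profit at each row (π = 47y − TC): y=0: -183; y=1: -169; y=2: -133; y=3: -94; y=4: -54; y=5: -33; y=6: -39.
Profit is maximized at y = 5. AVC there is 85/5 = €17 ≤ P, so producing beats shutting down (which would give -€183).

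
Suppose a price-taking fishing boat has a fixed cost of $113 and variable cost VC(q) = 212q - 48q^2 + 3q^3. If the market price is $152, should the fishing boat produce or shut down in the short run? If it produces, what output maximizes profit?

From TC, MC = TC'(q) = 212 - 96q + 9q^2 and AVC = VC/q = 212 - 48q + 3q^2.
The AVC parabola has its vertex at q = 48/6 = 8, where AVC = 212 - 48·8 + 3·8^2 = $20.
Since P = $152 ≥ min AVC = $20, price covers variable cost and the firm should produce.
P = MC gives 60 - 96q + 9q^2 = 0, with roots 2/3 and 10. Take the larger (rising MC): q* = 10.
Check: AVC at q = 10 is $32 ≤ P, so revenue covers variable cost.
Profit = P·q − TC = 152·10 − 433 = $1087.

Produce at q = 10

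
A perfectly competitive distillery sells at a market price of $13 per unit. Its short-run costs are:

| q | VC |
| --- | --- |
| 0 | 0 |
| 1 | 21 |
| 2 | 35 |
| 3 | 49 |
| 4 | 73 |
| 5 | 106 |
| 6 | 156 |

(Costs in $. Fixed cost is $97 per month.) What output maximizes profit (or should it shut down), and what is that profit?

q = 0 (shut down); profit = -$97

Compute π = P·q − TC at each output: q=0: -97; q=1: -105; q=2: -106; q=3: -107; q=4: -118; q=5: -138; q=6: -175.
Profit is highest at q = 0. Equivalently, the lowest AVC in the table is 49/3 ≈ $16.33 at q = 3, and P = $13 falls below it — price never covers variable cost, so the firm shuts down and loses only its fixed cost.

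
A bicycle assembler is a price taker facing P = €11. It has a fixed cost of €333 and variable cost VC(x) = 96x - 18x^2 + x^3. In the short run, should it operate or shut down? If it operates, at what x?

Shut down

Variable cost is VC = 96x - 18x^2 + x^3, so AVC = VC/x = 96 - 18x + x^2 and MC = dTC/dx = 96 - 36x + 3x^2.
AVC hits its minimum where MC = AVC, at x = 9, giving min AVC = 96 - 18·9 + 9^2 = €15.
With P < min AVC (€11 < €15), every unit sold adds to the loss.
Shutting down limits the loss to fixed cost, €333.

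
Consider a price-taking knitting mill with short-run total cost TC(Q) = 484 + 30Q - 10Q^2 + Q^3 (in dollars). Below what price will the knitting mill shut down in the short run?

The shutdown price is the minimum of AVC. VC = 30Q - 10Q^2 + Q^3, so AVC = 30 - 10Q + Q^2.
At the minimum of AVC, MC = AVC. MC = 30 - 20Q + 3Q^2; setting MC = AVC gives 2Q^2 - 10Q = 0, so Q = 5. min AVC = 5.
For P < $5 the firm produces nothing.

$5 per unit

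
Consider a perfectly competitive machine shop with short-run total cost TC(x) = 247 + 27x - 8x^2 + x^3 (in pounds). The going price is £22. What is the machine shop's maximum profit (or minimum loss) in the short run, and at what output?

AVC = 27 - 8x + x^2; min AVC = £11 at x = 4. Since P = £22 ≥ min AVC, the firm produces.
With MC = 27 - 16x + 3x^2, P = MC on the upward-sloping part at x* = 5.
TR = 22·5 = 110. TC = 247 + 60 = 307. Profit = 110 − 307 = -£197.
Shutting down would mean losing the fixed cost of £247, so operating at a loss of £197 is better by £50.

Profit = -£197 at x = 5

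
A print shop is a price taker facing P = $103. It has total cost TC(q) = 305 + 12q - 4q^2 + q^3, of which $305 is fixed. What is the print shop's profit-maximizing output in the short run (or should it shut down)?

Produce at q = 7

From TC, MC = TC'(q) = 12 - 8q + 3q^2 and AVC = VC/q = 12 - 4q + q^2.
The AVC parabola has its vertex at q = 4/2 = 2, where AVC = 12 - 4·2 + 2^2 = $8.
Since P = $103 ≥ min AVC = $8, price covers variable cost and the firm should produce.
Set P = MC: 103 = 12 - 8q + 3q^2 → -91 - 8q + 3q^2 = 0. The roots are q = -13/3 and q = 7; the profit-maximizing output is on the rising part of MC, so q* = 7.
Check: AVC at q = 7 is $33 ≤ P, so revenue covers variable cost.
Profit = P·q − TC = 103·7 − 536 = $185.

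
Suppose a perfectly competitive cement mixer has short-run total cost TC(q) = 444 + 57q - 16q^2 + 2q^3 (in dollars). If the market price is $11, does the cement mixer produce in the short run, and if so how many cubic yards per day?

Shut down

Strip out fixed cost: VC = 57q - 16q^2 + 2q^3. Then AVC = 57 - 16q + 2q^2 and MC = 57 - 32q + 6q^2.
AVC hits its minimum where MC = AVC, at q = 4, giving min AVC = 57 - 16·4 + 2·4^2 = $25.
Since P = $11 < min AVC = $25, price fails to cover variable cost at any output.
The firm minimizes its loss by shutting down and losing only its fixed cost of $444.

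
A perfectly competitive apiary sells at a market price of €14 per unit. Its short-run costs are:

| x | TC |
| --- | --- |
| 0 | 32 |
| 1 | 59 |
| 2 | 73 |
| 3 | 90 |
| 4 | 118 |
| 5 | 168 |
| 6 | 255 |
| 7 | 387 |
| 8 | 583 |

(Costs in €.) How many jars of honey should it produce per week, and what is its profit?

x = 0 (shut down); profit = -€32

Compute π = P·x − TC at each output: x=0: -32; x=1: -45; x=2: -45; x=3: -48; x=4: -62; x=5: -98; x=6: -171; x=7: -289; x=8: -471.
Profit is highest at x = 0. Equivalently, the lowest AVC in the table is 58/3 ≈ €19.33 at x = 3, and P = €14 falls below it — price never covers variable cost, so the firm shuts down and loses only its fixed cost.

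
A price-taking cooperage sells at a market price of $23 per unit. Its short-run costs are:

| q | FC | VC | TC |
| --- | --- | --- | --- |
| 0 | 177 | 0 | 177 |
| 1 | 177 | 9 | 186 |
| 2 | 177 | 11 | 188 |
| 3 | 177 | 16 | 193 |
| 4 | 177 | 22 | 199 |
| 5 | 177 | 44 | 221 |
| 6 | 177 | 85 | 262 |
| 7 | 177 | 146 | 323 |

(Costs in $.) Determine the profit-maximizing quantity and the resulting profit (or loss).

Compute π = P·q − TC at each output: q=0: -177; q=1: -163; q=2: -142; q=3: -124; q=4: -107; q=5: -106; q=6: -124; q=7: -162.
Profit is maximized at q = 5. AVC there is 44/5 = $8.80 ≤ P, so producing beats shutting down (which would give -$177).

q = 5; profit = -$106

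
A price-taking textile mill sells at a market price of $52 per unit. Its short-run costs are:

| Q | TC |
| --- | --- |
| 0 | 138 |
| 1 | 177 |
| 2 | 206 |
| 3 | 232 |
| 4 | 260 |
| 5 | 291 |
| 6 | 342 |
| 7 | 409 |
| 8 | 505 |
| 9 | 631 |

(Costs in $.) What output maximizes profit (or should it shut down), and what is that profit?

Q = 6; profit = -$30

Compute π = P·Q − TC at each output: Q=0: -138; Q=1: -125; Q=2: -102; Q=3: -76; Q=4: -52; Q=5: -31; Q=6: -30; Q=7: -45; Q=8: -89; Q=9: -163.
Profit is maximized at Q = 6. AVC there is 204/6 = $34 ≤ P, so producing beats shutting down (which would give -$138).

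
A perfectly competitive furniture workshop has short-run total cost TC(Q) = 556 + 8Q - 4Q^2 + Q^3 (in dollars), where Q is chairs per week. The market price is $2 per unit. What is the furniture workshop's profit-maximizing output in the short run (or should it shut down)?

Variable cost is VC = 8Q - 4Q^2 + Q^3, so AVC = VC/Q = 8 - 4Q + Q^2 and MC = dTC/dQ = 8 - 8Q + 3Q^2.
AVC hits its minimum where MC = AVC, at Q = 2, giving min AVC = 8 - 4·2 + 2^2 = $4.
P = $2 lies below min AVC = $4; no output level covers variable cost.
The firm minimizes its loss by shutting down and losing only its fixed cost of $556.

Shut down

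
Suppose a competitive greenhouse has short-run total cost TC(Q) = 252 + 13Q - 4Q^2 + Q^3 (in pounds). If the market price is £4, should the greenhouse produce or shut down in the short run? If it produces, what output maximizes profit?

Shut down

From TC, MC = TC'(Q) = 13 - 8Q + 3Q^2 and AVC = VC/Q = 13 - 4Q + Q^2.
AVC is minimized where dAVC/dQ = -4 + 2Q = 0, at Q = 2; min AVC = 13 - 4·2 + 2^2 = £9.
P = £4 lies below min AVC = £9; no output level covers variable cost.
Shutting down limits the loss to fixed cost, £252.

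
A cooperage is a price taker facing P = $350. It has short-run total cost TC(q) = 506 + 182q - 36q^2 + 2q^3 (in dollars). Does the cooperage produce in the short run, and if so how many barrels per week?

Variable cost is VC = 182q - 36q^2 + 2q^3, so AVC = VC/q = 182 - 36q + 2q^2 and MC = dTC/dq = 182 - 72q + 6q^2.
AVC is minimized where dAVC/dq = -36 + 4q = 0, at q = 9; min AVC = 182 - 36·9 + 2·9^2 = $20.
Because $350 ≥ $20, revenue can cover variable cost; the firm operates.
Set P = MC: 350 = 182 - 72q + 6q^2 → -168 - 72q + 6q^2 = 0. The roots are q = -2 and q = 14; the profit-maximizing output is on the rising part of MC, so q* = 14.
Check: AVC at q = 14 is $70 ≤ P, so revenue covers variable cost.
Profit = P·q − TC = 350·14 − 1486 = $3414.

Produce at q = 14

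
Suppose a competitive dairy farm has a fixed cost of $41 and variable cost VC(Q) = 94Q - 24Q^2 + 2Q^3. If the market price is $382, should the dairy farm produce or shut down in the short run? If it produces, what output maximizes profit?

Produce at Q = 12

Variable cost is VC = 94Q - 24Q^2 + 2Q^3, so AVC = VC/Q = 94 - 24Q + 2Q^2 and MC = dTC/dQ = 94 - 48Q + 6Q^2.
The AVC parabola has its vertex at Q = 24/4 = 6, where AVC = 94 - 24·6 + 2·6^2 = $22.
Since P = $382 ≥ min AVC = $22, price covers variable cost and the firm should produce.
Set P = MC: 382 = 94 - 48Q + 6Q^2 → -288 - 48Q + 6Q^2 = 0. The roots are Q = -4 and Q = 12; the profit-maximizing output is on the rising part of MC, so Q* = 12.
Check: AVC at Q = 12 is $94 ≤ P, so revenue covers variable cost.
Profit = P·Q − TC = 382·12 − 1169 = $3415.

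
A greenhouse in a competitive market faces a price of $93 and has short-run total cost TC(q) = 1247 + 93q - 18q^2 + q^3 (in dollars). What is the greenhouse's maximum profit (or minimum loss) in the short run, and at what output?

Profit = -$383 at q = 12

AVC = 93 - 18q + q^2; min AVC = $12 at q = 9. Since P = $93 ≥ min AVC, the firm produces.
MC = 93 - 36q + 3q^2. Setting P = MC and taking the root on the rising branch gives q* = 12.
TR = 93·12 = 1116. TC = 1247 + 252 = 1499. Profit = 1116 − 1499 = -$383.
That loss of $383 beats the $1247 the firm would lose by shutting down; producing recovers $864 of fixed cost.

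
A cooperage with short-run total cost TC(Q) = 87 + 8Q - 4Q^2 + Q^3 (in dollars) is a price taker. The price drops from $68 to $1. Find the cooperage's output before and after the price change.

Output falls from 6 to 0 (the firm shuts down)

MC = 8 - 8Q + 3Q^2; the shutdown threshold is min AVC = $4 (at Q = 2).
With P = $68 above the shutdown price, P = MC gives Q = 6.
At P = $1 < min AVC = $4, price no longer covers variable cost at any output, so the firm shuts down: Q = 0.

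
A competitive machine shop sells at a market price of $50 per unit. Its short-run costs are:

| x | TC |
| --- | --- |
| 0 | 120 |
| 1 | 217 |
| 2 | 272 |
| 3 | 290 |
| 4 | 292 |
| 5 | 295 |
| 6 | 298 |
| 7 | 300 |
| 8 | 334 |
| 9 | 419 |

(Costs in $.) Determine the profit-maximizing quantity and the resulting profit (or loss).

Profit at each row (π = 50x − TC): x=0: -120; x=1: -167; x=2: -172; x=3: -140; x=4: -92; x=5: -45; x=6: 2; x=7: 50; x=8: 66; x=9: 31.
Profit is maximized at x = 8. AVC there is 214/8 = $26.75 ≤ P, so producing beats shutting down (which would give -$120).

x = 8; profit = $66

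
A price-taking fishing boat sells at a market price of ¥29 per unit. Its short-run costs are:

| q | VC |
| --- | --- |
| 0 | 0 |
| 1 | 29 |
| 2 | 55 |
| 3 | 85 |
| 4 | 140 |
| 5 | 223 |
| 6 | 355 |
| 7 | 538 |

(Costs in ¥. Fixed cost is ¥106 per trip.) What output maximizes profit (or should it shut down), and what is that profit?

Tabulate TR − TC: q=0: -106; q=1: -106; q=2: -103; q=3: -104; q=4: -130; q=5: -184; q=6: -287; q=7: -441.
Profit is maximized at q = 2. AVC there is 55/2 = ¥27.50 ≤ P, so producing beats shutting down (which would give -¥106).

q = 2; profit = -¥103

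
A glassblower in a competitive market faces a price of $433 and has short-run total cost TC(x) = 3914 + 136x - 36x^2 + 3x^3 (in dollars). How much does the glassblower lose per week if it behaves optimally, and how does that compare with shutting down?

AVC = 136 - 36x + 3x^2 has its minimum $28 at x = 6; price $433 clears that bar, so the firm operates.
MC = 136 - 72x + 9x^2. Setting P = MC and taking the root on the rising branch gives x* = 11.
TR = 433·11 = 4763. TC = 3914 + 1133 = 5047. Profit = 4763 − 5047 = -$284.
That loss of $284 beats the $3914 the firm would lose by shutting down; producing recovers $3630 of fixed cost.

Profit = -$284 at x = 11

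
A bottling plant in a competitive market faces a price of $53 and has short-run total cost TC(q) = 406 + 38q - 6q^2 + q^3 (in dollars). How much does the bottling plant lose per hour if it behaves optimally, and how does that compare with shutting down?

AVC = 38 - 6q + q^2; min AVC = $29 at q = 3. Since P = $53 ≥ min AVC, the firm produces.
With MC = 38 - 12q + 3q^2, P = MC on the upward-sloping part at q* = 5.
TR = 53·5 = 265. TC = 406 + 165 = 571. Profit = 265 − 571 = -$306.
That loss of $306 beats the $406 the firm would lose by shutting down; producing recovers $100 of fixed cost.

Profit = -$306 at q = 5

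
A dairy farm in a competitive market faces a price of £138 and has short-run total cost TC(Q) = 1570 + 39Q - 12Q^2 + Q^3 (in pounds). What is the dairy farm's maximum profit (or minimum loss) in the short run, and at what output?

AVC = 39 - 12Q + Q^2; min AVC = £3 at Q = 6. Since P = £138 ≥ min AVC, the firm produces.
With MC = 39 - 24Q + 3Q^2, P = MC on the upward-sloping part at Q* = 11.
TR = 138·11 = 1518. TC = 1570 + 308 = 1878. Profit = 1518 − 1878 = -£360.
That loss of £360 beats the £1570 the firm would lose by shutting down; producing recovers £1210 of fixed cost.

Profit = -£360 at Q = 11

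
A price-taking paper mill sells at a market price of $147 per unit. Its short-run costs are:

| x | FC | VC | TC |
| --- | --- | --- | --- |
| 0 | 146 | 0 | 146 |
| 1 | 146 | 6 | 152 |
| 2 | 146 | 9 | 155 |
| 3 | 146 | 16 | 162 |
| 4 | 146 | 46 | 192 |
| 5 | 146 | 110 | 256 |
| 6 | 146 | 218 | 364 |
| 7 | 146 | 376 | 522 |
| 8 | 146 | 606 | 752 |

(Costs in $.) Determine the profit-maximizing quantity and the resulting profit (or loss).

x = 6; profit = $518

Profit at each row (π = 147x − TC): x=0: -146; x=1: -5; x=2: 139; x=3: 279; x=4: 396; x=5: 479; x=6: 518; x=7: 507; x=8: 424.
Profit is maximized at x = 6. AVC there is 218/6 = $36.33 ≤ P, so producing beats shutting down (which would give -$146).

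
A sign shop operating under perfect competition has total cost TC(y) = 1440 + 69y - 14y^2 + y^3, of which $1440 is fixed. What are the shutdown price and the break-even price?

AVC = 69 - 14y + y^2; minimized at y = 7, giving min AVC = $20. That is the shutdown price.
ATC = 1440/y + 69 - 14y + y^2. Setting dATC/dy = −1440/y^2 − 14 + 2y = 0 gives y = 12 (since 2·12^3 − 14·12^2 = 1440).
min ATC = 1440/12 + 69 − 14·12 + 12^2 = $165. That is the break-even price.
For $20 ≤ P < $165 the firm produces at a loss; below $20 it shuts down.

Shutdown price = $20; break-even price = $165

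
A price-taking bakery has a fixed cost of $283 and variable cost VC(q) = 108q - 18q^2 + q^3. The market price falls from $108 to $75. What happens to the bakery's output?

AVC = 108 - 18q + q^2, minimized at q = 9 where min AVC = $27. MC = 108 - 36q + 3q^2.
At P = $108 ≥ min AVC, set P = MC on the rising branch: q = 12.
At P = $75 ≥ min AVC, set P = MC: q = 11. The firm stays open but cuts output.

Output falls from 12 to 11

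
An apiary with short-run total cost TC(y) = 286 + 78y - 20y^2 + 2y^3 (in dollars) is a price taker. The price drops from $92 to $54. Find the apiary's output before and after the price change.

Output falls from 7 to 6

MC = 78 - 40y + 6y^2; the shutdown threshold is min AVC = $28 (at y = 5).
At P = $92 ≥ min AVC, set P = MC on the rising branch: y = 7.
At P = $54 ≥ min AVC, set P = MC: y = 6. The firm stays open but cuts output.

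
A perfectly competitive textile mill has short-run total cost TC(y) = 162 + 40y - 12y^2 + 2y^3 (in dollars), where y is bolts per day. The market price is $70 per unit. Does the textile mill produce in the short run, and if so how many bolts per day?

From TC, MC = TC'(y) = 40 - 24y + 6y^2 and AVC = VC/y = 40 - 12y + 2y^2.
AVC is minimized where dAVC/dy = -12 + 4y = 0, at y = 3; min AVC = 40 - 12·3 + 2·3^2 = $22.
P = $70 exceeds min AVC = $22, so the firm stays open.
Solving P = MC: -30 - 24y + 6y^2 = 0 ⇒ y = -1 or 5. On the upward-sloping branch, y* = 5.
Check: AVC at y = 5 is $30 ≤ P, so revenue covers variable cost.
Profit = P·y − TC = 70·5 − 312 = $38.

Produce at y = 5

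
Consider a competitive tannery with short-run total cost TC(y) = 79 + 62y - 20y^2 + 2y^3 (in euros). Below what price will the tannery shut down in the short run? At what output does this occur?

The firm shuts down when price falls below the minimum of average variable cost. AVC = VC/y = 62 - 20y + 2y^2.
dAVC/dy = -20 + 4y = 0 gives y = 5. min AVC = 62 - 20·5 + 2·5^2 = 12.
So the shutdown price is €12.

€12 per unit, at y = 5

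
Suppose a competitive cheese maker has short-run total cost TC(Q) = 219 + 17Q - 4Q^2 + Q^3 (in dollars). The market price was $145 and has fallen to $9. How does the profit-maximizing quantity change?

Output falls from 8 to 0 (the firm shuts down)

AVC = 17 - 4Q + Q^2, minimized at Q = 2 where min AVC = $13. MC = 17 - 8Q + 3Q^2.
With P = $145 above the shutdown price, P = MC gives Q = 8.
At P = $9 < min AVC = $13, price no longer covers variable cost at any output, so the firm shuts down: Q = 0.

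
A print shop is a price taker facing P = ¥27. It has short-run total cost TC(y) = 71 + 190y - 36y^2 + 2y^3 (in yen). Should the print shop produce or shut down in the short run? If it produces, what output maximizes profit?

Strip out fixed cost: VC = 190y - 36y^2 + 2y^3. Then AVC = 190 - 36y + 2y^2 and MC = 190 - 72y + 6y^2.
AVC hits its minimum where MC = AVC, at y = 9, giving min AVC = 190 - 36·9 + 2·9^2 = ¥28.
P = ¥27 lies below min AVC = ¥28; no output level covers variable cost.
The firm minimizes its loss by shutting down and losing only its fixed cost of ¥71.

Shut down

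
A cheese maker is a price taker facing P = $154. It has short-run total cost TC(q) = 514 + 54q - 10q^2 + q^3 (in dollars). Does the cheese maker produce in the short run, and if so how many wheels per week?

Strip out fixed cost: VC = 54q - 10q^2 + q^3. Then AVC = 54 - 10q + q^2 and MC = 54 - 20q + 3q^2.
The AVC parabola has its vertex at q = 10/2 = 5, where AVC = 54 - 10·5 + 5^2 = $29.
P = $154 exceeds min AVC = $29, so the firm stays open.
Solving P = MC: -100 - 20q + 3q^2 = 0 ⇒ q = -10/3 or 10. On the upward-sloping branch, q* = 10.
Check: AVC at q = 10 is $54 ≤ P, so revenue covers variable cost.
Profit = P·q − TC = 154·10 − 1054 = $486.

Produce at q = 10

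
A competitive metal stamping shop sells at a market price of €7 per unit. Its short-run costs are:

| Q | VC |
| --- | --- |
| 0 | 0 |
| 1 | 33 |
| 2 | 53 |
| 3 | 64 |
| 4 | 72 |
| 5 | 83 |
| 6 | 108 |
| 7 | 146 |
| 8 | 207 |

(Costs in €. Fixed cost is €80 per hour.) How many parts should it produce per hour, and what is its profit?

Q = 0 (shut down); profit = -€80

Tabulate TR − TC: Q=0: -80; Q=1: -106; Q=2: -119; Q=3: -123; Q=4: -124; Q=5: -128; Q=6: -146; Q=7: -177; Q=8: -231.
Profit is highest at Q = 0. Equivalently, the lowest AVC in the table is 83/5 ≈ €16.60 at Q = 5, and P = €7 falls below it — price never covers variable cost, so the firm shuts down and loses only its fixed cost.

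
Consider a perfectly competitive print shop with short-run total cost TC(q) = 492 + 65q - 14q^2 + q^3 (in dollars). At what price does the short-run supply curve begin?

$16 per unit

Short-run supply begins at min AVC. From VC = 65q - 14q^2 + q^3, AVC = 65 - 14q + q^2.
dAVC/dq = -14 + 2q = 0 gives q = 7. min AVC = 65 - 14·7 + 7^2 = 16.
So the shutdown price is $16.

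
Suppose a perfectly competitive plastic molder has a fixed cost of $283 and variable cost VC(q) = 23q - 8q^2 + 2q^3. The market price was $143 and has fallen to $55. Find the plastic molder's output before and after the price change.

AVC = 23 - 8q + 2q^2, minimized at q = 2 where min AVC = $15. MC = 23 - 16q + 6q^2.
At P = $143 ≥ min AVC, set P = MC on the rising branch: q = 6.
At P = $55 ≥ min AVC, set P = MC: q = 4. The firm stays open but cuts output.

Output falls from 6 to 4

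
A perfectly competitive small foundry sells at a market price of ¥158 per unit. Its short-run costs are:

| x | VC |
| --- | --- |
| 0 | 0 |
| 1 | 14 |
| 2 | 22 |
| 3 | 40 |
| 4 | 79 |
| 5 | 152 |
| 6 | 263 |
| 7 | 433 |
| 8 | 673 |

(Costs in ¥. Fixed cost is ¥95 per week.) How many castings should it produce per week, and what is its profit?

x = 6; profit = ¥590

Profit at each row (π = 158x − TC): x=0: -95; x=1: 49; x=2: 199; x=3: 339; x=4: 458; x=5: 543; x=6: 590; x=7: 578; x=8: 496.
Profit is maximized at x = 6. AVC there is 263/6 = ¥43.83 ≤ P, so producing beats shutting down (which would give -¥95).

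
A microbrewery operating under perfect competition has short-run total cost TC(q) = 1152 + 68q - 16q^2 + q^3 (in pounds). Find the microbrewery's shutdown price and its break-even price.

Shutdown price = £4; break-even price = £116

Shutdown price = min AVC. AVC = 68 - 16q + q^2, with vertex at q = 8 and minimum £4.
ATC = 1152/q + 68 - 16q + q^2. Setting dATC/dq = −1152/q^2 − 16 + 2q = 0 gives q = 12 (since 2·12^3 − 16·12^2 = 1152).
min ATC = 1152/12 + 68 − 16·12 + 12^2 = £116. That is the break-even price.
For £4 ≤ P < £116 the firm produces at a loss; below £4 it shuts down.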